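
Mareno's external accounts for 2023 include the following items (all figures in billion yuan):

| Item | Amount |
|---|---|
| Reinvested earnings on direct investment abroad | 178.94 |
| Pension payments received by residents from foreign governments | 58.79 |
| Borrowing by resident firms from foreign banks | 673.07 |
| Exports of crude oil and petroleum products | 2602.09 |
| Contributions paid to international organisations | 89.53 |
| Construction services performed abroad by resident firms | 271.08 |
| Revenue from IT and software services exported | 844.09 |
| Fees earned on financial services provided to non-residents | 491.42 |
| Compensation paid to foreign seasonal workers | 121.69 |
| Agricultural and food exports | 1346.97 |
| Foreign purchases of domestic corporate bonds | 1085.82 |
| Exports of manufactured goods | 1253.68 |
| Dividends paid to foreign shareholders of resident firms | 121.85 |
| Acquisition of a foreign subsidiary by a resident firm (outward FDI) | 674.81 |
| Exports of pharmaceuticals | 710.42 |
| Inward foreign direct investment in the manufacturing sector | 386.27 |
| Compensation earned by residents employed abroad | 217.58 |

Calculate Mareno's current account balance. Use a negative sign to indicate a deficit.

Goods: 1253.68 + 1346.97 + 710.42 + 2602.09 = 5913.16
Services: 491.42 + 844.09 + 271.08 = 1606.59
Primary income: 178.94 - 121.69 + 217.58 - 121.85 = 152.98
Secondary income: -89.53 + 58.79 = -30.74
Current account = 5913.16 + 1606.59 + 152.98 + (-30.74) = 7641.99
(Excluded from the current account — financial account: borrowing by resident firms from foreign banks 673.07, foreign purchases of domestic corporate bonds 1085.82, acquisition of a foreign subsidiary by a resident firm (outward FDI) 674.81, inward foreign direct investment in the manufacturing sector 386.27.)

7641.99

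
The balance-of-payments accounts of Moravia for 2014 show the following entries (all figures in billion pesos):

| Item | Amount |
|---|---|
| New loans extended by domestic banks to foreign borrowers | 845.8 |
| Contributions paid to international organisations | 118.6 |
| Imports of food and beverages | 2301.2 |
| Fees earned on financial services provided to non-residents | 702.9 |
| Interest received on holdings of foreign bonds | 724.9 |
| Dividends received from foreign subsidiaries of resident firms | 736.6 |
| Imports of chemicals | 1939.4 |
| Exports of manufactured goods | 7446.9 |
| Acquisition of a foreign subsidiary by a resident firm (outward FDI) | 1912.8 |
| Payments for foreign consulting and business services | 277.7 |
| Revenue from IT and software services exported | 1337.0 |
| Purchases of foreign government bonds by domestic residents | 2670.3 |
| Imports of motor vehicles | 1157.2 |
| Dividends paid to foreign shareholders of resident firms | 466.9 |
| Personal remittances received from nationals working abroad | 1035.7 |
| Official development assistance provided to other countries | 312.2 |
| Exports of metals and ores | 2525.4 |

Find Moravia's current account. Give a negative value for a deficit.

7936.2

Goods: 2525.4 + 7446.9 - 2301.2 - 1157.2 - 1939.4 = 4574.5
Services: 702.9 + 1337.0 - 277.7 = 1762.2
Primary income: 736.6 + 724.9 - 466.9 = 994.6
Secondary income: 1035.7 - 118.6 - 312.2 = 604.9
Current account = 4574.5 + 1762.2 + 994.6 + 604.9 = 7936.2
(Excluded from the current account — financial account: new loans extended by domestic banks to foreign borrowers 845.8, acquisition of a foreign subsidiary by a resident firm (outward FDI) 1912.8, purchases of foreign government bonds by domestic residents 2670.3.)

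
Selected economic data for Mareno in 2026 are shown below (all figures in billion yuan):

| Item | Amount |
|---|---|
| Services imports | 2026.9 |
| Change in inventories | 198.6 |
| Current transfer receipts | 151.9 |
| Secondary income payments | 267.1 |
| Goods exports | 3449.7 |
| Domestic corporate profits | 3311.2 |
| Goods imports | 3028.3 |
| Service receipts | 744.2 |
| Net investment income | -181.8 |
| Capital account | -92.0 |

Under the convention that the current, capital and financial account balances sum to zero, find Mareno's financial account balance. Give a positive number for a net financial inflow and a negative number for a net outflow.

1250.3

Goods balance = 3449.7 - 3028.3 = 421.4
Services balance = 744.2 - 2026.9 = -1282.7
Trade balance (goods + services) = 421.4 + (-1282.7) = -861.3
Net primary income = -181.8
Net secondary income = 151.9 - 267.1 = -115.2
Current account = -861.3 + (-181.8) + (-115.2) = -1158.3
Financial account = -(-1158.3 + (-92.0)) = 1250.3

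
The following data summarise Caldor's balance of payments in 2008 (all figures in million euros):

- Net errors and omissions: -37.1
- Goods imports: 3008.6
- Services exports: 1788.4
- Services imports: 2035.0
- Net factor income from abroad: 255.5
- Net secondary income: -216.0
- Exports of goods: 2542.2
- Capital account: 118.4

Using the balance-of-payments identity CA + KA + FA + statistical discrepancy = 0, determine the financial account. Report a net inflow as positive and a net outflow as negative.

592.2

Goods balance = 2542.2 - 3008.6 = -466.4
Services balance = 1788.4 - 2035.0 = -246.6
Trade balance (goods + services) = -466.4 + (-246.6) = -713.0
Net primary income = 255.5
Net secondary income = -216.0
Current account = -713.0 + 255.5 + (-216.0) = -673.5
Financial account = -(-673.5 + 118.4 + (-37.1)) = 592.2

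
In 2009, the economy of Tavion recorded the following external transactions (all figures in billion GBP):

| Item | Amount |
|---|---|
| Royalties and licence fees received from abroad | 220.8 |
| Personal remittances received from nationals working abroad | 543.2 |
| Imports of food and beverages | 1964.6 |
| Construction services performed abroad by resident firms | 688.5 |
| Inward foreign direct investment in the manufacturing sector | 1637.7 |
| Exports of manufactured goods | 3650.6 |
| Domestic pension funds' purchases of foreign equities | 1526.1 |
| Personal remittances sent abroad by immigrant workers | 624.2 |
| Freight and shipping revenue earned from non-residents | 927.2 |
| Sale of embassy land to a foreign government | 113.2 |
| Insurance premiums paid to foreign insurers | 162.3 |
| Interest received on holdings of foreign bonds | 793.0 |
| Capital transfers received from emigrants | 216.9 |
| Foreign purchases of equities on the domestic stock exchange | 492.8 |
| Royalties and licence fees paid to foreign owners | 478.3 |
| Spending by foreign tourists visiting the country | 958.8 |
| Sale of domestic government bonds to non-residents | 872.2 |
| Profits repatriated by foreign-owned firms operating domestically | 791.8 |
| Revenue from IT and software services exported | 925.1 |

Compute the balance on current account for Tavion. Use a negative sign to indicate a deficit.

Goods: 3650.6 - 1964.6 = 1686.0
Services: 958.8 + 688.5 + 927.2 + 220.8 + 925.1 - 478.3 - 162.3 = 3079.8
Primary income: -791.8 + 793.0 = 1.2
Secondary income: 543.2 - 624.2 = -81.0
Current account = 1686.0 + 3079.8 + 1.2 + (-81.0) = 4686.0
(Excluded from the current account — financial account: inward foreign direct investment in the manufacturing sector 1637.7, domestic pension funds' purchases of foreign equities 1526.1, foreign purchases of equities on the domestic stock exchange 492.8, sale of domestic government bonds to non-residents 872.2; capital account: sale of embassy land to a foreign government 113.2, capital transfers received from emigrants 216.9.)

4686.0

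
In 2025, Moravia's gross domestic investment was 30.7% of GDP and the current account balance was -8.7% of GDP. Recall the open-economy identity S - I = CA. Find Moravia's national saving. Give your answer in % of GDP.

S = I + CA = 30.7 + (-8.7) = 22.0

22.0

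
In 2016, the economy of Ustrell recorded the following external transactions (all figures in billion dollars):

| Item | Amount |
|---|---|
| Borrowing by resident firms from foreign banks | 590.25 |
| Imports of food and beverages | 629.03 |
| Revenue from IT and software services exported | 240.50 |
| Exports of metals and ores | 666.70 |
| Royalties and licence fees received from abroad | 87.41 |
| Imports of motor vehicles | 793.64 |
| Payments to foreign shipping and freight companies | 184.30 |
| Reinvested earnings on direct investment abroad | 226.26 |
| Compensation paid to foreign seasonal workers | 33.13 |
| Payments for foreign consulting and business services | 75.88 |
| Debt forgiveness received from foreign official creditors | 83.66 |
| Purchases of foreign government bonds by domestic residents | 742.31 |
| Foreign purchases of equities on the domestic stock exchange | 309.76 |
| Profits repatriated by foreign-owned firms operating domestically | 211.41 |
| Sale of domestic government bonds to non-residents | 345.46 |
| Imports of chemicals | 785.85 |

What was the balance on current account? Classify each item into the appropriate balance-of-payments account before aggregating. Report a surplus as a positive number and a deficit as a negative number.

Goods: -629.03 - 793.64 - 785.85 + 666.70 = -1541.82
Services: -75.88 - 184.30 + 87.41 + 240.50 = 67.73
Primary income: -33.13 - 211.41 + 226.26 = -18.28
Current account = (-1541.82) + 67.73 + (-18.28) = -1492.37
(Excluded from the current account — financial account: borrowing by resident firms from foreign banks 590.25, purchases of foreign government bonds by domestic residents 742.31, foreign purchases of equities on the domestic stock exchange 309.76, sale of domestic government bonds to non-residents 345.46; capital account: debt forgiveness received from foreign official creditors 83.66.)

-1492.37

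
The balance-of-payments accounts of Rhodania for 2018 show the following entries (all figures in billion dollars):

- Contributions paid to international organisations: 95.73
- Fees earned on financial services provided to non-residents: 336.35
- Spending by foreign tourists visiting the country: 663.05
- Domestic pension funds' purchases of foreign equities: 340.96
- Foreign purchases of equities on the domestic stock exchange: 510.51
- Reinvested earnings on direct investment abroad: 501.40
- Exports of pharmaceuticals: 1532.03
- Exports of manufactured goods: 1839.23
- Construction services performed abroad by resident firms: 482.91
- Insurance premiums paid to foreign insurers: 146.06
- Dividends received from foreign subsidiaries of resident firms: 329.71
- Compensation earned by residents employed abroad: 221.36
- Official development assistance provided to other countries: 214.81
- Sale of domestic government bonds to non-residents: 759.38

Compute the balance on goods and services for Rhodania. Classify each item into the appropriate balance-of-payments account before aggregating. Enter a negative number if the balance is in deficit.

4707.51

Goods: 1839.23 + 1532.03 = 3371.26
Services: -146.06 + 336.35 + 482.91 + 663.05 = 1336.25
Trade balance = 3371.26 + 1336.25 = 4707.51
(Excluded from the trade balance — secondary income: contributions paid to international organisations 95.73, official development assistance provided to other countries 214.81; financial account: domestic pension funds' purchases of foreign equities 340.96, foreign purchases of equities on the domestic stock exchange 510.51, sale of domestic government bonds to non-residents 759.38; primary income: reinvested earnings on direct investment abroad 501.40, dividends received from foreign subsidiaries of resident firms 329.71, compensation earned by residents employed abroad 221.36.)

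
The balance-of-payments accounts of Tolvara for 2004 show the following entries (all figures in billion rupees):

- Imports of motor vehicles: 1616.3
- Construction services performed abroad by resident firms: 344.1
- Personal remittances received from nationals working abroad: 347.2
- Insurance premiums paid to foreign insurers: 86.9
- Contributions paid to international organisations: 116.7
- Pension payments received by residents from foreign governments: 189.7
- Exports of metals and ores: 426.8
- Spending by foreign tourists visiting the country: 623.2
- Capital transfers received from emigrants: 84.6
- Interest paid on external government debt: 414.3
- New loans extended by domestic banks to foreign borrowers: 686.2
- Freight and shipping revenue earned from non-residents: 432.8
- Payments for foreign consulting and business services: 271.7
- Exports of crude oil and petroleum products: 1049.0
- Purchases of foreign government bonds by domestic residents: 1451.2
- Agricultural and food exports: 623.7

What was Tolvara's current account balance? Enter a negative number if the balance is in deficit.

1530.6

Goods: 1049.0 + 623.7 - 1616.3 + 426.8 = 483.2
Services: -86.9 + 623.2 - 271.7 + 432.8 + 344.1 = 1041.5
Primary income: -414.3
Secondary income: 189.7 - 116.7 + 347.2 = 420.2
Current account = 483.2 + 1041.5 + (-414.3) + 420.2 = 1530.6
(Excluded from the current account — capital account: capital transfers received from emigrants 84.6; financial account: new loans extended by domestic banks to foreign borrowers 686.2, purchases of foreign government bonds by domestic residents 1451.2.)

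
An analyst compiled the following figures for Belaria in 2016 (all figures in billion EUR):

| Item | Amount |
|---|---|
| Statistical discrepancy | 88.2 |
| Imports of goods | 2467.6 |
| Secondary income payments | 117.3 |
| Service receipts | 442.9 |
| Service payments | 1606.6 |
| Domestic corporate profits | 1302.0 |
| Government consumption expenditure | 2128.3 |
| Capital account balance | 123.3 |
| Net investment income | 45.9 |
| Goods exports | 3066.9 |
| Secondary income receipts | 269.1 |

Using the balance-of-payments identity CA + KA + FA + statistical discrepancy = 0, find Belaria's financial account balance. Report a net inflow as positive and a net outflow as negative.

Goods balance = 3066.9 - 2467.6 = 599.3
Services balance = 442.9 - 1606.6 = -1163.7
Trade balance (goods + services) = 599.3 + (-1163.7) = -564.4
Net primary income = 45.9
Net secondary income = 269.1 - 117.3 = 151.8
Current account = -564.4 + 45.9 + 151.8 = -366.7
Financial account = -(-366.7 + 123.3 + 88.2) = 155.2

155.2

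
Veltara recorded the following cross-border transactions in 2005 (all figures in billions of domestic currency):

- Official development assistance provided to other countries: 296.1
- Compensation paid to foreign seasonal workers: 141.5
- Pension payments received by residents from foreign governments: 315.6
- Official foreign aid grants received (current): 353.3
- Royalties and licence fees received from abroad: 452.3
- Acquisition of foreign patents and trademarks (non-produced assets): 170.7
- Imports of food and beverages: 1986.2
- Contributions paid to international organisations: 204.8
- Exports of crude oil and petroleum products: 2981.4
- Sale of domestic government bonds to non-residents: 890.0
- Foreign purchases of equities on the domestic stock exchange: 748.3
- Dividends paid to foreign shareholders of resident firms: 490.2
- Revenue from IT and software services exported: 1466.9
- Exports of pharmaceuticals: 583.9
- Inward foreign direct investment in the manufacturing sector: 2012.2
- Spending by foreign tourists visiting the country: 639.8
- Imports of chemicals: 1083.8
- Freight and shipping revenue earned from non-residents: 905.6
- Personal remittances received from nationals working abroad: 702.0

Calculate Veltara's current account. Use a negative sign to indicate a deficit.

4198.2

Goods: -1083.8 - 1986.2 + 583.9 + 2981.4 = 495.3
Services: 639.8 + 1466.9 + 452.3 + 905.6 = 3464.6
Primary income: -141.5 - 490.2 = -631.7
Secondary income: -204.8 - 296.1 + 353.3 + 315.6 + 702.0 = 870.0
Current account = 495.3 + 3464.6 + (-631.7) + 870.0 = 4198.2
(Excluded from the current account — capital account: acquisition of foreign patents and trademarks (non-produced assets) 170.7; financial account: sale of domestic government bonds to non-residents 890.0, foreign purchases of equities on the domestic stock exchange 748.3, inward foreign direct investment in the manufacturing sector 2012.2.)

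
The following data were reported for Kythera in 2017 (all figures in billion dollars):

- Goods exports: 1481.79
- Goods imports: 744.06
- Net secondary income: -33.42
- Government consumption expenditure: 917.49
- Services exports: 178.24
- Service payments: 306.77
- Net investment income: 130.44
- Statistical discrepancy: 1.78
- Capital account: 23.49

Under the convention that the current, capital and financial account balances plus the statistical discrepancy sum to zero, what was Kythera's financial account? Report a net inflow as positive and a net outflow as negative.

-731.49

Goods balance = 1481.79 - 744.06 = 737.73
Services balance = 178.24 - 306.77 = -128.53
Trade balance (goods + services) = 737.73 + (-128.53) = 609.20
Net primary income = 130.44
Net secondary income = -33.42
Current account = 609.20 + 130.44 + (-33.42) = 706.22
Financial account = -(706.22 + 23.49 + 1.78) = -731.49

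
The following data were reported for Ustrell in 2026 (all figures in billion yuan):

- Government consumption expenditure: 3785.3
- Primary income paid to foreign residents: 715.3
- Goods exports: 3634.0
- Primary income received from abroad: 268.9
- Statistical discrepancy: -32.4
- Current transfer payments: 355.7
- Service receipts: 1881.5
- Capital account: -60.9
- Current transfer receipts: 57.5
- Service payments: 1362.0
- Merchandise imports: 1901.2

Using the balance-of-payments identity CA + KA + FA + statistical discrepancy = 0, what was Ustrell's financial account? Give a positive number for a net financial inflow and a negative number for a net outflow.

Goods balance = 3634.0 - 1901.2 = 1732.8
Services balance = 1881.5 - 1362.0 = 519.5
Trade balance (goods + services) = 1732.8 + 519.5 = 2252.3
Net primary income = 268.9 - 715.3 = -446.4
Net secondary income = 57.5 - 355.7 = -298.2
Current account = 2252.3 + (-446.4) + (-298.2) = 1507.7
Financial account = -(1507.7 + (-60.9) + (-32.4)) = -1414.4

-1414.4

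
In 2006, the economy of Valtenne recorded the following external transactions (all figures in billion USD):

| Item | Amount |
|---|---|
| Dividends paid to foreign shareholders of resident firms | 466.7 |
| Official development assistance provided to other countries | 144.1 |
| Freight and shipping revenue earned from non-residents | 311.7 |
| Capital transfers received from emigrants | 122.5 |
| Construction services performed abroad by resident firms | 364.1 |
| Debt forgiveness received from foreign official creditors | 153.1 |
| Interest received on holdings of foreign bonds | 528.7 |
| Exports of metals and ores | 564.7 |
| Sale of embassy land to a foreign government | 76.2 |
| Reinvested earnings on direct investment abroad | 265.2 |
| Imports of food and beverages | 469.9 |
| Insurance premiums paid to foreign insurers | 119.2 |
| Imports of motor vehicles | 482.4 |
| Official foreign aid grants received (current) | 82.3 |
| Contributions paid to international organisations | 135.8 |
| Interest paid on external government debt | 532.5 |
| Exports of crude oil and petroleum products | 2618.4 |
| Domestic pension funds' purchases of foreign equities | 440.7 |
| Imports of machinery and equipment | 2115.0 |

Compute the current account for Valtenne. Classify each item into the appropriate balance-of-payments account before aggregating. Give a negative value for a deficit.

269.5

Goods: -2115.0 - 469.9 + 2618.4 + 564.7 - 482.4 = 115.8
Services: 364.1 - 119.2 + 311.7 = 556.6
Primary income: 265.2 + 528.7 - 466.7 - 532.5 = -205.3
Secondary income: 82.3 - 135.8 - 144.1 = -197.6
Current account = 115.8 + 556.6 + (-205.3) + (-197.6) = 269.5
(Excluded from the current account — capital account: capital transfers received from emigrants 122.5, debt forgiveness received from foreign official creditors 153.1, sale of embassy land to a foreign government 76.2; financial account: domestic pension funds' purchases of foreign equities 440.7.)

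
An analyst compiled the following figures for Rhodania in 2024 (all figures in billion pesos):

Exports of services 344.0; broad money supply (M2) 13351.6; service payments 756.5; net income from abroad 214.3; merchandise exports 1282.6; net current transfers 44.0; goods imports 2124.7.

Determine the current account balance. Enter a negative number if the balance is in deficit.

-996.3

Goods balance = 1282.6 - 2124.7 = -842.1
Services balance = 344.0 - 756.5 = -412.5
Trade balance (goods + services) = -842.1 + (-412.5) = -1254.6
Net primary income = 214.3
Net secondary income = 44.0
Current account = -1254.6 + 214.3 + 44.0 = -996.3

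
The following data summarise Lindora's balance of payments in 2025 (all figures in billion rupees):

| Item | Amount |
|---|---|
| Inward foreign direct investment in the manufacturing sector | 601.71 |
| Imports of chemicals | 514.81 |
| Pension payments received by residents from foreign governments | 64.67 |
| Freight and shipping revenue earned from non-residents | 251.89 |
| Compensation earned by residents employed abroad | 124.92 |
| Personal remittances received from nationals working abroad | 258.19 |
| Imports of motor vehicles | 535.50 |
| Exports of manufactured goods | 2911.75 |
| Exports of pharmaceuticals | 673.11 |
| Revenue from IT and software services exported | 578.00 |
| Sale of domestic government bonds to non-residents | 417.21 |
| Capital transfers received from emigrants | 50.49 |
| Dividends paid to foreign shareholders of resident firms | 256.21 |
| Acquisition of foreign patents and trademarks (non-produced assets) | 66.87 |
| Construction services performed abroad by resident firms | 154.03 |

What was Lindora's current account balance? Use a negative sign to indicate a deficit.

3710.04

Goods: 673.11 - 535.50 + 2911.75 - 514.81 = 2534.55
Services: 251.89 + 578.00 + 154.03 = 983.92
Primary income: -256.21 + 124.92 = -131.29
Secondary income: 258.19 + 64.67 = 322.86
Current account = 2534.55 + 983.92 + (-131.29) + 322.86 = 3710.04
(Excluded from the current account — financial account: inward foreign direct investment in the manufacturing sector 601.71, sale of domestic government bonds to non-residents 417.21; capital account: capital transfers received from emigrants 50.49, acquisition of foreign patents and trademarks (non-produced assets) 66.87.)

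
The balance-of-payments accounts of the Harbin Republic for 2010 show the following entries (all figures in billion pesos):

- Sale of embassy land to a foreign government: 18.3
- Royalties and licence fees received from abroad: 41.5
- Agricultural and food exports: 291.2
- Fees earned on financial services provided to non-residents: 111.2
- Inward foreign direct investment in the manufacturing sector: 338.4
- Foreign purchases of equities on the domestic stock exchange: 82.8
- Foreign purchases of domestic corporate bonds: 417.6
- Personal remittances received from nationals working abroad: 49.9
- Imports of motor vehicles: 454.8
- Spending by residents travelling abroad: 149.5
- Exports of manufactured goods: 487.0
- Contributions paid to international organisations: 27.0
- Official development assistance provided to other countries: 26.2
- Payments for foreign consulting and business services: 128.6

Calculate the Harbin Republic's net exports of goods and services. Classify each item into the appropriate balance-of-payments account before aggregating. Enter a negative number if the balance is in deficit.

Goods: 291.2 - 454.8 + 487.0 = 323.4
Services: -149.5 + 41.5 - 128.6 + 111.2 = -125.4
Trade balance = 323.4 + (-125.4) = 198.0
(Excluded from the trade balance — capital account: sale of embassy land to a foreign government 18.3; financial account: inward foreign direct investment in the manufacturing sector 338.4, foreign purchases of equities on the domestic stock exchange 82.8, foreign purchases of domestic corporate bonds 417.6; secondary income: personal remittances received from nationals working abroad 49.9, contributions paid to international organisations 27.0, official development assistance provided to other countries 26.2.)

198.0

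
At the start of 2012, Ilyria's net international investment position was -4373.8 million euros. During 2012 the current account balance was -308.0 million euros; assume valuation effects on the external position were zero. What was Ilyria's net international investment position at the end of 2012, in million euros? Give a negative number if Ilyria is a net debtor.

With no valuation effects, change in NIIP = current account = -308.0
End-of-year NIIP = -4373.8 + (-308.0) = -4681.8

-4681.8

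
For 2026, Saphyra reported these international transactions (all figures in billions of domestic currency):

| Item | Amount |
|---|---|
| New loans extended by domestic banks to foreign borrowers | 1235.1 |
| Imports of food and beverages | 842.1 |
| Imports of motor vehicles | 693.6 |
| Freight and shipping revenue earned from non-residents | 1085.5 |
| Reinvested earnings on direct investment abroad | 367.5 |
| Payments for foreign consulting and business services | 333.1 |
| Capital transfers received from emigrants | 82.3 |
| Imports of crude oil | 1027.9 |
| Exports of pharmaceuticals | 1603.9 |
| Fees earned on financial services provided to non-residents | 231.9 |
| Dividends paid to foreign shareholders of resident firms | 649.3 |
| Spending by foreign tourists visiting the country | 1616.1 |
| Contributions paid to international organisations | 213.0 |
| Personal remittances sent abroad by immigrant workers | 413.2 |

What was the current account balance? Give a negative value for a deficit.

Goods: 1603.9 - 842.1 - 1027.9 - 693.6 = -959.7
Services: -333.1 + 1616.1 + 231.9 + 1085.5 = 2600.4
Primary income: 367.5 - 649.3 = -281.8
Secondary income: -213.0 - 413.2 = -626.2
Current account = (-959.7) + 2600.4 + (-281.8) + (-626.2) = 732.7
(Excluded from the current account — financial account: new loans extended by domestic banks to foreign borrowers 1235.1; capital account: capital transfers received from emigrants 82.3.)

732.7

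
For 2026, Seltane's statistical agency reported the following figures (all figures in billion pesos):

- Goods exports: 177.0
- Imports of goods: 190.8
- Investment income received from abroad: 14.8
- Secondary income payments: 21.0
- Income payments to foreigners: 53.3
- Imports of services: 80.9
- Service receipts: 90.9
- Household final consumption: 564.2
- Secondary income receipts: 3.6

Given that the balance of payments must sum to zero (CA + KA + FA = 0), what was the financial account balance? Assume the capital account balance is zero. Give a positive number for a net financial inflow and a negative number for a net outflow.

Goods balance = 177.0 - 190.8 = -13.8
Services balance = 90.9 - 80.9 = 10.0
Trade balance (goods + services) = -13.8 + 10.0 = -3.8
Net primary income = 14.8 - 53.3 = -38.5
Net secondary income = 3.6 - 21.0 = -17.4
Current account = -3.8 + (-38.5) + (-17.4) = -59.7
Financial account = -(-59.7) = 59.7

59.7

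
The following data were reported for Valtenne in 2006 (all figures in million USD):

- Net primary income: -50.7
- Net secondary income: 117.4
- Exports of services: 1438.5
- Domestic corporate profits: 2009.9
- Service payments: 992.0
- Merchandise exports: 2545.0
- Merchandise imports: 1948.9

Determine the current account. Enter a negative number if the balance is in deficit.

1109.3

Goods balance = 2545.0 - 1948.9 = 596.1
Services balance = 1438.5 - 992.0 = 446.5
Trade balance (goods + services) = 596.1 + 446.5 = 1042.6
Net primary income = -50.7
Net secondary income = 117.4
Current account = 1042.6 + (-50.7) + 117.4 = 1109.3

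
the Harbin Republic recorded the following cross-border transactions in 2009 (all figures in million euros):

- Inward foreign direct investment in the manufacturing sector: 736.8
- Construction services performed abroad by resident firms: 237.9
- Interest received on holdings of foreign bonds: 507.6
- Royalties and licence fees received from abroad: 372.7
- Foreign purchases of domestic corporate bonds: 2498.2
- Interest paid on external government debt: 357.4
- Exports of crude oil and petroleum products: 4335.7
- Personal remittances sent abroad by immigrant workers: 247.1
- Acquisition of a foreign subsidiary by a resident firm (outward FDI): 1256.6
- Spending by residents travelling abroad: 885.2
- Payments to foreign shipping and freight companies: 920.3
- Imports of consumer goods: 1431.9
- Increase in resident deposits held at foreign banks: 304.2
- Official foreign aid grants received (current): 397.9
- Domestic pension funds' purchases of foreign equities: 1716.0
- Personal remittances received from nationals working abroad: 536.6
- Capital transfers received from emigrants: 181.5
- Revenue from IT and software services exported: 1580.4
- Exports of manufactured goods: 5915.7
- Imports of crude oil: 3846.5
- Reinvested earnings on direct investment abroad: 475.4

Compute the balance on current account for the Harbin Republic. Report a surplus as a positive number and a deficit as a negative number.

Goods: 5915.7 - 1431.9 - 3846.5 + 4335.7 = 4973.0
Services: -885.2 + 372.7 + 1580.4 - 920.3 + 237.9 = 385.5
Primary income: 507.6 - 357.4 + 475.4 = 625.6
Secondary income: -247.1 + 536.6 + 397.9 = 687.4
Current account = 4973.0 + 385.5 + 625.6 + 687.4 = 6671.5
(Excluded from the current account — financial account: inward foreign direct investment in the manufacturing sector 736.8, foreign purchases of domestic corporate bonds 2498.2, acquisition of a foreign subsidiary by a resident firm (outward FDI) 1256.6, increase in resident deposits held at foreign banks 304.2, domestic pension funds' purchases of foreign equities 1716.0; capital account: capital transfers received from emigrants 181.5.)

6671.5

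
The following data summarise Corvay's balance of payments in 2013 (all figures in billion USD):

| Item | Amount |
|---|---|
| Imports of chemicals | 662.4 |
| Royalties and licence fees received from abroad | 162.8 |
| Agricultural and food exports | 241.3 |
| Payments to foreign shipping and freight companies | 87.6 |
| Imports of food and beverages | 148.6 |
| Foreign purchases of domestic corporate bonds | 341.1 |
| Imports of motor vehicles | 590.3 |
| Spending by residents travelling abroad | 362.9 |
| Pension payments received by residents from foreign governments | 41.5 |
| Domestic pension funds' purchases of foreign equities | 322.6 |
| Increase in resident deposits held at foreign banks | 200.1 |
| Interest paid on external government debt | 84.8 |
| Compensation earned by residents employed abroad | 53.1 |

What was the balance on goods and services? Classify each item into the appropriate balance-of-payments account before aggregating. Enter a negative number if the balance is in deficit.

-1447.7

Goods: 241.3 - 662.4 - 148.6 - 590.3 = -1160.0
Services: -362.9 + 162.8 - 87.6 = -287.7
Trade balance = -1160.0 + (-287.7) = -1447.7
(Excluded from the trade balance — financial account: foreign purchases of domestic corporate bonds 341.1, domestic pension funds' purchases of foreign equities 322.6, increase in resident deposits held at foreign banks 200.1; secondary income: pension payments received by residents from foreign governments 41.5; primary income: interest paid on external government debt 84.8, compensation earned by residents employed abroad 53.1.)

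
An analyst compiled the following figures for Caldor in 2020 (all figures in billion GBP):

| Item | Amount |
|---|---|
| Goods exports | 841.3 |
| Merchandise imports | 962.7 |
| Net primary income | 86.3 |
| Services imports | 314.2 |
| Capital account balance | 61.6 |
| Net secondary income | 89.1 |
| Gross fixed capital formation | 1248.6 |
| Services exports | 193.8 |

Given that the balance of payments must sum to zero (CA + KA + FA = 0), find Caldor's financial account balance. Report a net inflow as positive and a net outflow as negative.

Goods balance = 841.3 - 962.7 = -121.4
Services balance = 193.8 - 314.2 = -120.4
Trade balance (goods + services) = -121.4 + (-120.4) = -241.8
Net primary income = 86.3
Net secondary income = 89.1
Current account = -241.8 + 86.3 + 89.1 = -66.4
Financial account = -(-66.4 + 61.6) = 4.8

4.8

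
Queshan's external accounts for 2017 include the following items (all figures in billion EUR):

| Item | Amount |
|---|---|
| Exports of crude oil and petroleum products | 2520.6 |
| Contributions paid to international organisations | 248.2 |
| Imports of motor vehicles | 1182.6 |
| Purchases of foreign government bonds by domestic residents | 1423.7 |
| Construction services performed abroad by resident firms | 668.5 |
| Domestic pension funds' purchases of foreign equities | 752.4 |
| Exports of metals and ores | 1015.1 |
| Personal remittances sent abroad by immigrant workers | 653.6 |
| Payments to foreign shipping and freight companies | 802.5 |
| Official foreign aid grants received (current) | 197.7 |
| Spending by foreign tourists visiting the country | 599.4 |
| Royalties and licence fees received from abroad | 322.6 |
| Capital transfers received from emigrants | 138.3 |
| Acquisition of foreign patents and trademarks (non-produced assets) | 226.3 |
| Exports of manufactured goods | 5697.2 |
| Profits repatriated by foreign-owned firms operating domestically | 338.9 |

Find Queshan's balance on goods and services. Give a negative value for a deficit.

Goods: 5697.2 + 2520.6 - 1182.6 + 1015.1 = 8050.3
Services: 668.5 + 322.6 + 599.4 - 802.5 = 788.0
Trade balance = 8050.3 + 788.0 = 8838.3
(Excluded from the trade balance — secondary income: contributions paid to international organisations 248.2, personal remittances sent abroad by immigrant workers 653.6, official foreign aid grants received (current) 197.7; financial account: purchases of foreign government bonds by domestic residents 1423.7, domestic pension funds' purchases of foreign equities 752.4; capital account: capital transfers received from emigrants 138.3, acquisition of foreign patents and trademarks (non-produced assets) 226.3; primary income: profits repatriated by foreign-owned firms operating domestically 338.9.)

8838.3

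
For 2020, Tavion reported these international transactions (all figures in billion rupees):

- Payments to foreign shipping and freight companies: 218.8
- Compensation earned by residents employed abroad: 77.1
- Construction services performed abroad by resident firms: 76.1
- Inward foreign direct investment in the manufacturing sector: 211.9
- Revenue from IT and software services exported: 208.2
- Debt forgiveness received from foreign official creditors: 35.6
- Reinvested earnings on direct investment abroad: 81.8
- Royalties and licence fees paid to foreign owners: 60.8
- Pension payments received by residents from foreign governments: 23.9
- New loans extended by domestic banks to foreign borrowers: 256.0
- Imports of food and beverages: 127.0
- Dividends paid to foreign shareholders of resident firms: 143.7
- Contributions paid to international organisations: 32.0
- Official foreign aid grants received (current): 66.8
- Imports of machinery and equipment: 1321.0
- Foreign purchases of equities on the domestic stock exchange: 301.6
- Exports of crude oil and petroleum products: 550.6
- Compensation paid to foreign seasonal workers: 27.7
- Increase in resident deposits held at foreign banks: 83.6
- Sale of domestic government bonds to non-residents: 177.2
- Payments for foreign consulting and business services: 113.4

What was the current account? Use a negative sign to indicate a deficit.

-959.9

Goods: 550.6 - 127.0 - 1321.0 = -897.4
Services: 208.2 + 76.1 - 218.8 - 60.8 - 113.4 = -108.7
Primary income: 81.8 + 77.1 - 143.7 - 27.7 = -12.5
Secondary income: 23.9 - 32.0 + 66.8 = 58.7
Current account = (-897.4) + (-108.7) + (-12.5) + 58.7 = -959.9
(Excluded from the current account — financial account: inward foreign direct investment in the manufacturing sector 211.9, new loans extended by domestic banks to foreign borrowers 256.0, foreign purchases of equities on the domestic stock exchange 301.6, increase in resident deposits held at foreign banks 83.6, sale of domestic government bonds to non-residents 177.2; capital account: debt forgiveness received from foreign official creditors 35.6.)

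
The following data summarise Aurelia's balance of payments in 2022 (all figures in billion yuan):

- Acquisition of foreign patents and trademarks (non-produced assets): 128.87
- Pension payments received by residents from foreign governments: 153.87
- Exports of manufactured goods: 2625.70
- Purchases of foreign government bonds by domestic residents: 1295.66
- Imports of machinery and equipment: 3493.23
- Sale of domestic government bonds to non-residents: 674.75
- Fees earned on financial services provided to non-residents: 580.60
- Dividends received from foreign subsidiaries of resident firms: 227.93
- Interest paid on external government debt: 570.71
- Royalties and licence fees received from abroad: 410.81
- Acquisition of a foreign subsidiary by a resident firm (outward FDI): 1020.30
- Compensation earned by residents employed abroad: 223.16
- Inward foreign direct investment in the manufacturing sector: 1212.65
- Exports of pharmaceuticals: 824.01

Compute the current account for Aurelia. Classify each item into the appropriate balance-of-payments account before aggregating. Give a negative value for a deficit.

Goods: -3493.23 + 2625.70 + 824.01 = -43.52
Services: 580.60 + 410.81 = 991.41
Primary income: 223.16 + 227.93 - 570.71 = -119.62
Secondary income: 153.87
Current account = (-43.52) + 991.41 + (-119.62) + 153.87 = 982.14
(Excluded from the current account — capital account: acquisition of foreign patents and trademarks (non-produced assets) 128.87; financial account: purchases of foreign government bonds by domestic residents 1295.66, sale of domestic government bonds to non-residents 674.75, acquisition of a foreign subsidiary by a resident firm (outward FDI) 1020.30, inward foreign direct investment in the manufacturing sector 1212.65.)

982.14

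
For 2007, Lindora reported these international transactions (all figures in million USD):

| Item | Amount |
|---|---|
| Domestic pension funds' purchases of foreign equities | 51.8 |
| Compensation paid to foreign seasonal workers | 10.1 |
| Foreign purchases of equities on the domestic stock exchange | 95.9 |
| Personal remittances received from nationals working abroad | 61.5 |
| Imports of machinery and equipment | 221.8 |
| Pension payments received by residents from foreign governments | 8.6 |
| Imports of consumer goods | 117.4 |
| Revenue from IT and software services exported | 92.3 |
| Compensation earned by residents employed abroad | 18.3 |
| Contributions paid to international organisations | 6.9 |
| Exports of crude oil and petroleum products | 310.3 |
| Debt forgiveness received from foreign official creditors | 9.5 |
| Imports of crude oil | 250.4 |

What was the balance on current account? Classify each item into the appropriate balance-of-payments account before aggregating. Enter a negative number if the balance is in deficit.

-115.6

Goods: 310.3 - 250.4 - 221.8 - 117.4 = -279.3
Services: 92.3
Primary income: -10.1 + 18.3 = 8.2
Secondary income: 61.5 + 8.6 - 6.9 = 63.2
Current account = (-279.3) + 92.3 + 8.2 + 63.2 = -115.6
(Excluded from the current account — financial account: domestic pension funds' purchases of foreign equities 51.8, foreign purchases of equities on the domestic stock exchange 95.9; capital account: debt forgiveness received from foreign official creditors 9.5.)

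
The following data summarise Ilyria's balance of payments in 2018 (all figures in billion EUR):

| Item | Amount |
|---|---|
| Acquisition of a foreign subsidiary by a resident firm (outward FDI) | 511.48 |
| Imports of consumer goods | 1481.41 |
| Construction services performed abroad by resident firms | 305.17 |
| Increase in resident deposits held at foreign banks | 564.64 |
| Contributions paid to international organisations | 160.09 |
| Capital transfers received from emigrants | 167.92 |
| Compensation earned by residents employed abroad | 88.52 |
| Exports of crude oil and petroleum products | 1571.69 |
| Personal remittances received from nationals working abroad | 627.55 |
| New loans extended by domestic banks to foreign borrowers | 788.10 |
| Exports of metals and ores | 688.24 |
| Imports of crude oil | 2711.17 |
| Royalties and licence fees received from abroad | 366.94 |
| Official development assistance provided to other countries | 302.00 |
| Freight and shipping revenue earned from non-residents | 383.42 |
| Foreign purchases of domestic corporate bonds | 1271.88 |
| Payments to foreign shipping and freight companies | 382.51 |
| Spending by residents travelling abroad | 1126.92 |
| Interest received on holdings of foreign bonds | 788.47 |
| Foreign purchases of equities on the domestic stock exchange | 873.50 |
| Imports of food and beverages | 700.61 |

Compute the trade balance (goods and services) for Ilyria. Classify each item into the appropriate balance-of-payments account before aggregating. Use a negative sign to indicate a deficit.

-3087.16

Goods: 688.24 - 1481.41 - 2711.17 - 700.61 + 1571.69 = -2633.26
Services: 383.42 - 382.51 + 366.94 + 305.17 - 1126.92 = -453.90
Trade balance = -2633.26 + (-453.90) = -3087.16
(Excluded from the trade balance — financial account: acquisition of a foreign subsidiary by a resident firm (outward FDI) 511.48, increase in resident deposits held at foreign banks 564.64, new loans extended by domestic banks to foreign borrowers 788.10, foreign purchases of domestic corporate bonds 1271.88, foreign purchases of equities on the domestic stock exchange 873.50; secondary income: contributions paid to international organisations 160.09, personal remittances received from nationals working abroad 627.55, official development assistance provided to other countries 302.00; capital account: capital transfers received from emigrants 167.92; primary income: compensation earned by residents employed abroad 88.52, interest received on holdings of foreign bonds 788.47.)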